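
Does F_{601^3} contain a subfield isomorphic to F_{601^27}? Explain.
No: F_{601^27} is not a subfield of F_{601^3}

F_{p^m} embeds in F_{p^n} iff m | n. Here 27 ∤ 3 (since 3 = 0·27 + 3 with remainder 3 ≠ 0), so F_{601^27} is not a subfield of F_{601^3}. Equivalently: if it were, the tower law would give 27 = [F_{601^27}:F_601] dividing [F_{601^3}:F_601] = 3, contradiction.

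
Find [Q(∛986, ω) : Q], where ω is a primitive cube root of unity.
[Q(∛986, ω) : Q] = 6

[Q(∛986):Q] = 3 (min poly x^3 - 986, irreducible since 986 is not a perfect cube). [Q(ω):Q] = 2 (min poly x^2 + x + 1). Since Q(∛986) ⊂ R and ω ∉ R, we have ω ∉ Q(∛986), so x^2 + x + 1 remains irreducible over Q(∛986) and [Q(∛986, ω) : Q(∛986)] = 2. By the tower law, [Q(∛986, ω) : Q] = 3 · 2 = 6. (In fact Q(∛986, ω) is the splitting field of x^3 - 986 over Q.)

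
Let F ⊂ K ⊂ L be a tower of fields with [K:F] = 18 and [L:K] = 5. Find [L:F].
[L:F] = 90

The tower law says that for any tower of field extensions F ⊂ K ⊂ L with finite degrees, [L:F] = [L:K] · [K:F]. Here this gives [L:F] = 5 · 18 = 90.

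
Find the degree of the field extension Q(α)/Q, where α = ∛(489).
[Q(α):Q] = 3

The minimal polynomial of α is x^3 - 489, irreducible over Q since 489 is not a perfect cube (so x^3 - 489 has no rational root). Hence [Q(α):Q] = deg(m_α) = 3.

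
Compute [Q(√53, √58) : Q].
[Q(√53, √58) : Q] = 4

[Q(√53):Q] = 2 (min poly x^2 - 53, irreducible since 53 is squarefree > 1). For the top step, suppose √58 ∈ Q(√53), say √58 = c + d√53 with c, d ∈ Q. Squaring: 58 = c^2 + 53d^2 + 2cd√53. Since √53 ∉ Q this forces 2cd = 0. If d = 0 then √58 = c ∈ Q, contradicting 58 squarefree > 1. If c = 0 then 58 = 53d^2, so 53·58 = (53d)^2 is a perfect square in Q — but 53·58 = 3074 is not a perfect square (since 53 and 58 are distinct squarefree integers). Contradiction. Hence √58 ∉ Q(√53), so x^2 - 58 stays irreducible over Q(√53) and [Q(√53, √58) : Q(√53)] = 2. By the tower law, [Q(√53, √58) : Q] = 2 · 2 = 4.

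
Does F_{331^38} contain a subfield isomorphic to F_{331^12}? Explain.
No: F_{331^12} is not a subfield of F_{331^38}

F_{p^m} embeds in F_{p^n} iff m | n. Here 12 ∤ 38 (since 38 = 3·12 + 2 with remainder 2 ≠ 0), so F_{331^12} is not a subfield of F_{331^38}. Equivalently: if it were, the tower law would give 12 = [F_{331^12}:F_331] dividing [F_{331^38}:F_331] = 38, contradiction.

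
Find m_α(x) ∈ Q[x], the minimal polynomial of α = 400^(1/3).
m_α(x) = x^3 - 400

α satisfies α^3 = 400, so x^3 - 400 annihilates α. By the rational root test, a rational root p/q (in lowest terms) of x^3 - 400 would satisfy p^3 = 400 q^3, forcing q = 1 and p^3 = 400; but 400 is not a perfect cube, contradiction. A monic cubic over Q with no rational root is irreducible (any nontrivial factorization would include a linear factor). Hence x^3 - 400 is the minimal polynomial of α, and in particular [Q(α):Q] = 3.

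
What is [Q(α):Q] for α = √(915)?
[Q(α):Q] = 2

[Q(α):Q] equals the degree of the minimal polynomial of α. Here α^2 = 915 and x^2 - 915 is irreducible (d = 915 is squarefree, ≠ 1, hence not a square), so deg(m_α) = 2. Thus [Q(α):Q] = 2.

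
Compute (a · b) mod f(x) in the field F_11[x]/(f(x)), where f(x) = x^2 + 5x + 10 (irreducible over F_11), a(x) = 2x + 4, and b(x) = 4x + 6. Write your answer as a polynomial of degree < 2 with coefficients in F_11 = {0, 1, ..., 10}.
a · b ≡ 10x + 10 (mod f(x))

Multiply in F_11[x]: a(x)·b(x) = (2x + 4)·(4x + 6) = 8x^2 + 6x + 2. This has degree ≥ 2, so divide by f(x) over F_11: 8x^2 + 6x + 2 = (8)·(x^2 + 5x + 10) + (10x + 10). Hence a·b ≡ 10x + 10 (mod f). (F_11[x]/(f) is a field with 11^2 = 121 elements since f is irreducible of degree 2.)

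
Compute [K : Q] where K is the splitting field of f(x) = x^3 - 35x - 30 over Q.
[K : Q] = 6

By the rational root test, any rational root of the monic integer polynomial f(x) = x^3 - 35x - 30 must be an integer dividing the constant term -30, i.e. one of ±{1, 2, 3, 5, 6, 10, 15, 30}. Evaluating: f(1) = -64, f(-1) = 4, f(2) = -92, f(-2) = 32, f(3) = -108, f(-3) = 48, f(5) = -80, f(-5) = 20, f(6) = -24, f(-6) = -36, f(10) = 620, f(-10) = -680, f(15) = 2820, f(-15) = -2880, f(30) = 25920, f(-30) = -25980; none is 0, so f has no rational root and is therefore irreducible over Q (a cubic with no linear factor over a field is irreducible). For an irreducible cubic, the Galois group is A_3 or S_3 according as the discriminant disc(f) = -4a^3 - 27b^2 = -4·(-35)^3 - 27·(-30)^2 = 147200 is or is not a square in Q. Here disc(f) = 147200 is not a perfect square in Q, so the Galois group of f over Q is not contained in A_3 and must be all of S_3. The splitting field has degree |S_3| = 6 over Q, so [K : Q] = 6.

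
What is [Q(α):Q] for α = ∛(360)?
[Q(α):Q] = 3

The minimal polynomial of α is x^3 - 360, irreducible over Q since 360 is not a perfect cube (so x^3 - 360 has no rational root). Hence [Q(α):Q] = deg(m_α) = 3.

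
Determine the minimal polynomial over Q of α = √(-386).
m_α(x) = x^2 + 386

α satisfies α^2 + 386 = 0, so x^2 + 386 annihilates α. Since d = -386 is squarefree and ≠ 1, it is not a perfect square in Q, so x^2 + 386 has no rational root and is therefore irreducible over Q (a degree-2 polynomial over a field is irreducible iff it has no root). Hence m_α(x) = x^2 + 386.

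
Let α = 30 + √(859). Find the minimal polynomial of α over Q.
m_α(x) = x^2 - 60x + 41

From α - 30 = √(859), squaring gives (α - 30)^2 = 859, i.e. α^2 - 60α + 900 = 859, so α^2 - 60α + 41 = 0. The discriminant of x^2 - 60x + 41 is (-60)^2 - 4·(41) = 3600 - 164 = 3436, and 4·(859) is not a perfect square in Q since 859 is squarefree and ≠ 1. Hence x^2 - 60x + 41 is irreducible over Q and is the minimal polynomial of α.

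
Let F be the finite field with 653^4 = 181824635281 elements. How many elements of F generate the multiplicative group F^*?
There are φ(181824635280) = 47745884160 primitive elements

F_q^* is cyclic of order q - 1 = 181824635280. A cyclic group of order m has exactly φ(m) generators. Here m = 181824635280 = 2^4 · 3 · 5 · 109 · 163 · 42641, so the number of primitive elements is φ(181824635280) = 47745884160.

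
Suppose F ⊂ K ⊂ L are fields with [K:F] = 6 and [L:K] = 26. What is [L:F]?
[L:F] = 156

The tower law says that for any tower of field extensions F ⊂ K ⊂ L with finite degrees, [L:F] = [L:K] · [K:F]. Here this gives [L:F] = 26 · 6 = 156.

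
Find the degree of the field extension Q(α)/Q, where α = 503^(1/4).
[Q(α):Q] = 4

α is a root of x^4 - 503. By Eisenstein's criterion at the prime p = 503 (which divides the constant term 503 but p^2 = 253009 does not, since 503 is squarefree), x^4 - 503 is irreducible over Q. Hence [Q(α):Q] = 4.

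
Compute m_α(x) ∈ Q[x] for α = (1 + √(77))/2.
m_α(x) = x^2 - x - 19

From 2α - 1 = √(77), squaring gives (2α - 1)^2 = 77, i.e. 4α^2 - 4α + 1 = 77, so α^2 - α + (1 - 77)/4 = 0. Since 77 ≡ 1 (mod 4), (1 - 77)/4 = -19 ∈ Z. The polynomial x^2 - x - 19 has discriminant 1 - 4·(-19) = 77, which is not a perfect square in Q (d = 77 is squarefree and ≠ 1), so x^2 - x - 19 is irreducible over Q. It is the minimal polynomial of α.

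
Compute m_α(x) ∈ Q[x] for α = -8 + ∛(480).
m_α(x) = x^3 + 24x^2 + 192x + 32

Set β = α + 8 = ∛(480), so β^3 = 480. Then (α + 8)^3 - 480 = 0, i.e. α is a root of g(x) = (x + 8)^3 - 480 = x^3 + 24x^2 + 192x + 32. Since g(x) = h(x + 8) where h(x) = x^3 - 480, and h is irreducible over Q (because 480 is not a perfect cube, so h has no rational root, and a monic cubic with no rational root is irreducible), g is also irreducible (irreducibility is preserved under the substitution x → x + 8). Hence m_α(x) = x^3 + 24x^2 + 192x + 32.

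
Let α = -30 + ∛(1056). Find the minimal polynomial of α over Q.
m_α(x) = x^3 + 90x^2 + 2700x + 25944

Set β = α + 30 = ∛(1056), so β^3 = 1056. Then (α + 30)^3 - 1056 = 0, i.e. α is a root of g(x) = (x + 30)^3 - 1056 = x^3 + 90x^2 + 2700x + 25944. Since g(x) = h(x + 30) where h(x) = x^3 - 1056, and h is irreducible over Q (because 1056 is not a perfect cube, so h has no rational root, and a monic cubic with no rational root is irreducible), g is also irreducible (irreducibility is preserved under the substitution x → x + 30). Hence m_α(x) = x^3 + 90x^2 + 2700x + 25944.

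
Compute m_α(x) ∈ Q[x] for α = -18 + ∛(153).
m_α(x) = x^3 + 54x^2 + 972x + 5679

Set β = α + 18 = ∛(153), so β^3 = 153. Then (α + 18)^3 - 153 = 0, i.e. α is a root of g(x) = (x + 18)^3 - 153 = x^3 + 54x^2 + 972x + 5679. Since g(x) = h(x + 18) where h(x) = x^3 - 153, and h is irreducible over Q (because 153 is not a perfect cube, so h has no rational root, and a monic cubic with no rational root is irreducible), g is also irreducible (irreducibility is preserved under the substitution x → x + 18). Hence m_α(x) = x^3 + 54x^2 + 972x + 5679.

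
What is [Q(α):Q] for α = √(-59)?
[Q(α):Q] = 2

[Q(α):Q] equals the degree of the minimal polynomial of α. Here α^2 = -59 and x^2 + 59 is irreducible (d = -59 is squarefree, ≠ 1, hence not a square), so deg(m_α) = 2. Thus [Q(α):Q] = 2.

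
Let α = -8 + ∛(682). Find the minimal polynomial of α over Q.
m_α(x) = x^3 + 24x^2 + 192x - 170

Set β = α + 8 = ∛(682), so β^3 = 682. Then (α + 8)^3 - 682 = 0, i.e. α is a root of g(x) = (x + 8)^3 - 682 = x^3 + 24x^2 + 192x - 170. Since g(x) = h(x + 8) where h(x) = x^3 - 682, and h is irreducible over Q (because 682 is not a perfect cube, so h has no rational root, and a monic cubic with no rational root is irreducible), g is also irreducible (irreducibility is preserved under the substitution x → x + 8). Hence m_α(x) = x^3 + 24x^2 + 192x - 170.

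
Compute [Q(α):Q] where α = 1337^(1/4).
[Q(α):Q] = 4

α is a root of x^4 - 1337. By Eisenstein's criterion at the prime p = 7 (which divides the constant term 1337 but p^2 = 49 does not, since 1337 is squarefree), x^4 - 1337 is irreducible over Q. Hence [Q(α):Q] = 4.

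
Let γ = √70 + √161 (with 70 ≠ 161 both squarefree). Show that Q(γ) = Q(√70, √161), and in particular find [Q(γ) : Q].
[Q(γ) : Q] = 4 (equivalently, Q(γ) = Q(√70, √161))

Obviously Q(γ) ⊆ Q(√70, √161), and [Q(√70, √161):Q] = 4 (since 70, 161 are distinct squarefree integers > 1 with 11270 not a perfect square). To show equality we compute the minimal polynomial of γ. From γ = √70 + √161: γ^2 = 70 + 2√(11270) + 161 = 231 + 2√(11270), so γ^2 - 231 = 2√(11270); squaring, (γ^2 - 231)^2 = 4·11270, i.e. γ^4 - 462γ^2 + 53361 - 45080 = 0, i.e. γ^4 - 462γ^2 + 8281 = 0. So γ is a root of x^4 - 462x^2 + 8281. This polynomial is irreducible over Q: it has no rational root (each ±√70 ± √161 is irrational), and any factorization into two quadratics over Q would force √(11270) ∈ Q (pairing opposite roots) or √70, √161 ∈ Q (other pairings), all impossible. Hence [Q(γ):Q] = 4 = [Q(√70, √161):Q], so Q(γ) = Q(√70, √161).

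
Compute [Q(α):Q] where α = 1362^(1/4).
[Q(α):Q] = 4

α is a root of x^4 - 1362. By Eisenstein's criterion at the prime p = 2 (which divides the constant term 1362 but p^2 = 4 does not, since 1362 is squarefree), x^4 - 1362 is irreducible over Q. Hence [Q(α):Q] = 4.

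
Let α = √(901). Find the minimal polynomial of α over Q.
m_α(x) = x^2 - 901

α satisfies α^2 - 901 = 0, so x^2 - 901 annihilates α. Since d = 901 is squarefree and ≠ 1, it is not a perfect square in Q, so x^2 - 901 has no rational root and is therefore irreducible over Q (a degree-2 polynomial over a field is irreducible iff it has no root). Hence m_α(x) = x^2 - 901.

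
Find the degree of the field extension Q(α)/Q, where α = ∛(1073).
[Q(α):Q] = 3

The minimal polynomial of α is x^3 - 1073, irreducible over Q since 1073 is not a perfect cube (so x^3 - 1073 has no rational root). Hence [Q(α):Q] = deg(m_α) = 3.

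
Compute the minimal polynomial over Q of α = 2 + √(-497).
m_α(x) = x^2 - 4x + 501

From α - 2 = √(-497), squaring gives (α - 2)^2 = -497, i.e. α^2 - 4α + 4 = -497, so α^2 - 4α + 501 = 0. The discriminant of x^2 - 4x + 501 is (-4)^2 - 4·(501) = 16 - 2004 = -1988, and 4·(-497) is not a perfect square in Q since -497 is squarefree and ≠ 1. Hence x^2 - 4x + 501 is irreducible over Q and is the minimal polynomial of α.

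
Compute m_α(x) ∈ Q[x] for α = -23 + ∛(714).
m_α(x) = x^3 + 69x^2 + 1587x + 11453

Set β = α + 23 = ∛(714), so β^3 = 714. Then (α + 23)^3 - 714 = 0, i.e. α is a root of g(x) = (x + 23)^3 - 714 = x^3 + 69x^2 + 1587x + 11453. Since g(x) = h(x + 23) where h(x) = x^3 - 714, and h is irreducible over Q (because 714 is not a perfect cube, so h has no rational root, and a monic cubic with no rational root is irreducible), g is also irreducible (irreducibility is preserved under the substitution x → x + 23). Hence m_α(x) = x^3 + 69x^2 + 1587x + 11453.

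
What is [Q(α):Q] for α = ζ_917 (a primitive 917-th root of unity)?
[Q(α):Q] = 780

The minimal polynomial of ζ_917 over Q is the 917-th cyclotomic polynomial Φ_917(x), which is irreducible over Q and has degree φ(917) = 780. Hence [Q(α):Q] = φ(917) = 780.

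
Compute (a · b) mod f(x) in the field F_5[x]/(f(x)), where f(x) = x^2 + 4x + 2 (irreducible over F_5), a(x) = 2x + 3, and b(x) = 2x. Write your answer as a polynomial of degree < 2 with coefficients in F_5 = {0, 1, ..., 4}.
a · b ≡ 2 (mod f(x))

Multiply in F_5[x]: a(x)·b(x) = (2x + 3)·(2x) = 4x^2 + x. This has degree ≥ 2, so divide by f(x) over F_5: 4x^2 + x = (4)·(x^2 + 4x + 2) + (2). Hence a·b ≡ 2 (mod f). (F_5[x]/(f) is a field with 5^2 = 25 elements since f is irreducible of degree 2.)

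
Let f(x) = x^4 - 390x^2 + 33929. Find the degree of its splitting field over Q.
[K : Q] = 4

Solving the quadratic in x^2: x^2 = (390 ± √(390^2 - 4·33929))/2 = (390 ± √16384)/2 = (390 ± 128)/2, giving x^2 = 131 or x^2 = 259. So f(x) = (x^2 - 131)(x^2 - 259) and the roots of f are ±√131, ±√259. Hence the splitting field is K = Q(√131, √259). Since 131 and 259 are distinct squarefree integers > 1, their product 33929 is not a perfect square, so √259 ∉ Q(√131). By the tower law [K:Q] = [Q(√131,√259):Q(√131)] · [Q(√131):Q] = 2 · 2 = 4.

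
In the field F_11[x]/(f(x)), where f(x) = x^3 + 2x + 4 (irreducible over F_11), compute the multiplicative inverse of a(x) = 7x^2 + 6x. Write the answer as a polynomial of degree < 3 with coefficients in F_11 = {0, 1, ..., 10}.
a(x)^(-1) ≡ 4x^2 + 4x + 3 (mod f(x))

Since f is irreducible over F_11, F_11[x]/(f) is a field and a(x) ≠ 0 has an inverse. Apply the extended Euclidean algorithm to f(x) and a(x) in F_11[x]: f(x) = (8x + 1)·a(x) + (7x + 4);  a(x) = (x + 5)·(7x + 4) + (2). The last nonzero remainder is the constant 2 = gcd(f, a) in F_11. Back-substituting through the division chain expresses 2 = s(x)·a(x) + t(x)·f(x) with s(x) ≡ 8x^2 + 8x + 6 (mod f), so (8x^2 + 8x + 6)·a(x) ≡ 2 (mod f). Multiplying by 2^(-1) ≡ 6 in F_11 gives a(x)^(-1) ≡ 6·(8x^2 + 8x + 6) ≡ 4x^2 + 4x + 3 (mod f). Check: (7x^2 + 6x)·(4x^2 + 4x + 3) = 6x^4 + 8x^3 + x^2 + 7x ≡ 1 (mod x^3 + 2x + 4).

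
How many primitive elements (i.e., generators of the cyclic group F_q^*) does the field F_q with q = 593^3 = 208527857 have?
There are φ(208527856) = 100776960 primitive elements

F_q^* is cyclic of order q - 1 = 208527856. A cyclic group of order m has exactly φ(m) generators. Here m = 208527856 = 2^4 · 37 · 163 · 2161, so the number of primitive elements is φ(208527856) = 100776960.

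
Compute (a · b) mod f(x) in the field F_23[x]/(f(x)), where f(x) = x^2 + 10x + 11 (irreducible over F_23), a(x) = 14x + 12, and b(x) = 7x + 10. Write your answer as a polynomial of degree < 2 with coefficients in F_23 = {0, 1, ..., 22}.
a · b ≡ 3x + 8 (mod f(x))

Multiply in F_23[x]: a(x)·b(x) = (14x + 12)·(7x + 10) = 6x^2 + 17x + 5. This has degree ≥ 2, so divide by f(x) over F_23: 6x^2 + 17x + 5 = (6)·(x^2 + 10x + 11) + (3x + 8). Hence a·b ≡ 3x + 8 (mod f). (F_23[x]/(f) is a field with 23^2 = 529 elements since f is irreducible of degree 2.)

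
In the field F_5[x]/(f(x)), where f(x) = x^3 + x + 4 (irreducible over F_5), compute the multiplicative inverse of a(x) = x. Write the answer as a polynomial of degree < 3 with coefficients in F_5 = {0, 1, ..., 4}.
a(x)^(-1) ≡ x^2 + 1 (mod f(x))

Since f is irreducible over F_5, F_5[x]/(f) is a field and a(x) ≠ 0 has an inverse. Apply the extended Euclidean algorithm to f(x) and a(x) in F_5[x]: f(x) = (x^2 + 1)·a(x) + (4). The last nonzero remainder is the constant 4 = gcd(f, a) in F_5. Back-substituting through the division chain expresses 4 = s(x)·a(x) + t(x)·f(x) with s(x) ≡ 4x^2 + 4 (mod f), so (4x^2 + 4)·a(x) ≡ 4 (mod f). Multiplying by 4^(-1) ≡ 4 in F_5 gives a(x)^(-1) ≡ 4·(4x^2 + 4) ≡ x^2 + 1 (mod f). Check: (x)·(x^2 + 1) = x^3 + x ≡ 1 (mod x^3 + x + 4).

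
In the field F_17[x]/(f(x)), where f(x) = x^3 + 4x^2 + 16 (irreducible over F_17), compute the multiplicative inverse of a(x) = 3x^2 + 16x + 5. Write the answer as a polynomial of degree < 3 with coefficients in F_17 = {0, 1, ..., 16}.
a(x)^(-1) ≡ 4x^2 + 4x + 15 (mod f(x))

Since f is irreducible over F_17, F_17[x]/(f) is a field and a(x) ≠ 0 has an inverse. Apply the extended Euclidean algorithm to f(x) and a(x) in F_17[x]: f(x) = (6x + 9)·a(x) + (13x + 5);  a(x) = (12x + 11)·(13x + 5) + (1). The last nonzero remainder is the constant 1 = gcd(f, a) in F_17. Back-substituting through the division chain expresses 1 = s(x)·a(x) + t(x)·f(x) with s(x) ≡ 4x^2 + 4x + 15 (mod f), so a(x)^(-1) ≡ s(x) = 4x^2 + 4x + 15 (mod f). Check: (3x^2 + 16x + 5)·(4x^2 + 4x + 15) = 12x^4 + 8x^3 + 10x^2 + 5x + 7 ≡ 1 (mod x^3 + 4x^2 + 16).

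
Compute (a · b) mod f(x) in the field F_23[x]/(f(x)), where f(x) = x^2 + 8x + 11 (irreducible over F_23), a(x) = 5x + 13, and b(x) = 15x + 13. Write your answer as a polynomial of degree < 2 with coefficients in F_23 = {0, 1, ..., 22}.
a · b ≡ 5x + 11 (mod f(x))

Multiply in F_23[x]: a(x)·b(x) = (5x + 13)·(15x + 13) = 6x^2 + 7x + 8. This has degree ≥ 2, so divide by f(x) over F_23: 6x^2 + 7x + 8 = (6)·(x^2 + 8x + 11) + (5x + 11). Hence a·b ≡ 5x + 11 (mod f). (F_23[x]/(f) is a field with 23^2 = 529 elements since f is irreducible of degree 2.)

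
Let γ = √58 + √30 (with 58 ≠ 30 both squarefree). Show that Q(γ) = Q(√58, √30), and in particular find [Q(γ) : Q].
[Q(γ) : Q] = 4 (equivalently, Q(γ) = Q(√58, √30))

Obviously Q(γ) ⊆ Q(√58, √30), and [Q(√58, √30):Q] = 4 (since 58, 30 are distinct squarefree integers > 1 with 1740 not a perfect square). To show equality we compute the minimal polynomial of γ. From γ = √58 + √30: γ^2 = 58 + 2√(1740) + 30 = 88 + 2√(1740), so γ^2 - 88 = 2√(1740); squaring, (γ^2 - 88)^2 = 4·1740, i.e. γ^4 - 176γ^2 + 7744 - 6960 = 0, i.e. γ^4 - 176γ^2 + 784 = 0. So γ is a root of x^4 - 176x^2 + 784. This polynomial is irreducible over Q: it has no rational root (each ±√58 ± √30 is irrational), and any factorization into two quadratics over Q would force √(1740) ∈ Q (pairing opposite roots) or √58, √30 ∈ Q (other pairings), all impossible. Hence [Q(γ):Q] = 4 = [Q(√58, √30):Q], so Q(γ) = Q(√58, √30).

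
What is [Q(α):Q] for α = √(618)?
[Q(α):Q] = 2

[Q(α):Q] equals the degree of the minimal polynomial of α. Here α^2 = 618 and x^2 - 618 is irreducible (d = 618 is squarefree, ≠ 1, hence not a square), so deg(m_α) = 2. Thus [Q(α):Q] = 2.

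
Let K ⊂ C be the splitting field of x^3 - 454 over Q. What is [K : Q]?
[K : Q] = 6

The roots of x^3 - 454 are ∛454, ω∛454, ω^2∛454 where ω = e^(2πi/3) is a primitive cube root of unity, so K = Q(∛454, ω). Now [Q(∛454):Q] = 3 (since 454 is not a perfect cube, x^3 - 454 is irreducible) and [Q(ω):Q] = 2. Both 2 and 3 divide [K:Q], and [K:Q] ≤ 3·2 = 6, so [K:Q] = 6. (Equivalently: Q(∛454) ⊂ R but ω ∉ R, so [K : Q(∛454)] = 2.)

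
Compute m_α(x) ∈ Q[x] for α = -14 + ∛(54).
m_α(x) = x^3 + 42x^2 + 588x + 2690

Set β = α + 14 = ∛(54), so β^3 = 54. Then (α + 14)^3 - 54 = 0, i.e. α is a root of g(x) = (x + 14)^3 - 54 = x^3 + 42x^2 + 588x + 2690. Since g(x) = h(x + 14) where h(x) = x^3 - 54, and h is irreducible over Q (because 54 is not a perfect cube, so h has no rational root, and a monic cubic with no rational root is irreducible), g is also irreducible (irreducibility is preserved under the substitution x → x + 14). Hence m_α(x) = x^3 + 42x^2 + 588x + 2690.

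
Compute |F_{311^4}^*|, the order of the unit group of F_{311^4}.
|F_{311^4}^*| = 9354951840

F_{311^4} has 311^4 = 9354951841 elements; its multiplicative group consists of all nonzero elements, so |F_{311^4}^*| = 9354951841 - 1 = 9354951840. (It is cyclic since any finite subgroup of the multiplicative group of a field is cyclic.)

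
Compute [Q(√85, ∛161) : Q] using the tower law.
[Q(√85, ∛161) : Q] = 6

Let L = Q(√85, ∛161). Since Q(√85) ⊂ L and [Q(√85):Q] = 2, the tower law gives 2 | [L:Q]. Likewise Q(∛161) ⊂ L with [Q(∛161):Q] = 3 (because 161 is not a perfect cube), so 3 | [L:Q]. As gcd(2,3) = 1, [L:Q] is divisible by 6. Conversely L is generated over Q by √85 and ∛161, so [L:Q] ≤ 2·3 = 6. Therefore [Q(√85, ∛161) : Q] = 6.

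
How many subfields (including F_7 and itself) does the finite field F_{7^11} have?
F_{7^11} has 2 subfields

The subfields of F_{p^n} are exactly the fields F_{p^d} for d | n (each is the fixed field of the unique index-d subgroup of Gal(F_{p^n}/F_p) ≅ Z/nZ). The divisors of n = 11 are {1, 11}, giving 2 subfields: F_{7^1}, F_{7^11}.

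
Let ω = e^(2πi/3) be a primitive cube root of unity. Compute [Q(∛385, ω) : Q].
[Q(∛385, ω) : Q] = 6

[Q(∛385):Q] = 3 (min poly x^3 - 385, irreducible since 385 is not a perfect cube). [Q(ω):Q] = 2 (min poly x^2 + x + 1). Since Q(∛385) ⊂ R and ω ∉ R, we have ω ∉ Q(∛385), so x^2 + x + 1 remains irreducible over Q(∛385) and [Q(∛385, ω) : Q(∛385)] = 2. By the tower law, [Q(∛385, ω) : Q] = 3 · 2 = 6. (In fact Q(∛385, ω) is the splitting field of x^3 - 385 over Q.)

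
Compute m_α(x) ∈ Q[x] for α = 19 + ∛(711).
m_α(x) = x^3 - 57x^2 + 1083x - 7570

Set β = α - 19 = ∛(711), so β^3 = 711. Then (α - 19)^3 - 711 = 0, i.e. α is a root of g(x) = (x - 19)^3 - 711 = x^3 - 57x^2 + 1083x - 7570. Since g(x) = h(x - 19) where h(x) = x^3 - 711, and h is irreducible over Q (because 711 is not a perfect cube, so h has no rational root, and a monic cubic with no rational root is irreducible), g is also irreducible (irreducibility is preserved under the substitution x → x - 19). Hence m_α(x) = x^3 - 57x^2 + 1083x - 7570.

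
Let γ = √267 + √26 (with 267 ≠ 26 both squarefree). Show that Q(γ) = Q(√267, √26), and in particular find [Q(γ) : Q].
[Q(γ) : Q] = 4 (equivalently, Q(γ) = Q(√267, √26))

Obviously Q(γ) ⊆ Q(√267, √26), and [Q(√267, √26):Q] = 4 (since 267, 26 are distinct squarefree integers > 1 with 6942 not a perfect square). To show equality we compute the minimal polynomial of γ. From γ = √267 + √26: γ^2 = 267 + 2√(6942) + 26 = 293 + 2√(6942), so γ^2 - 293 = 2√(6942); squaring, (γ^2 - 293)^2 = 4·6942, i.e. γ^4 - 586γ^2 + 85849 - 27768 = 0, i.e. γ^4 - 586γ^2 + 58081 = 0. So γ is a root of x^4 - 586x^2 + 58081. This polynomial is irreducible over Q: it has no rational root (each ±√267 ± √26 is irrational), and any factorization into two quadratics over Q would force √(6942) ∈ Q (pairing opposite roots) or √267, √26 ∈ Q (other pairings), all impossible. Hence [Q(γ):Q] = 4 = [Q(√267, √26):Q], so Q(γ) = Q(√267, √26).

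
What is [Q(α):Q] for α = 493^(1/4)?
[Q(α):Q] = 4

α is a root of x^4 - 493. By Eisenstein's criterion at the prime p = 17 (which divides the constant term 493 but p^2 = 289 does not, since 493 is squarefree), x^4 - 493 is irreducible over Q. Hence [Q(α):Q] = 4.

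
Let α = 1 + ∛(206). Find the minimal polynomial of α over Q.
m_α(x) = x^3 - 3x^2 + 3x - 207

Set β = α - 1 = ∛(206), so β^3 = 206. Then (α - 1)^3 - 206 = 0, i.e. α is a root of g(x) = (x - 1)^3 - 206 = x^3 - 3x^2 + 3x - 207. Since g(x) = h(x - 1) where h(x) = x^3 - 206, and h is irreducible over Q (because 206 is not a perfect cube, so h has no rational root, and a monic cubic with no rational root is irreducible), g is also irreducible (irreducibility is preserved under the substitution x → x - 1). Hence m_α(x) = x^3 - 3x^2 + 3x - 207.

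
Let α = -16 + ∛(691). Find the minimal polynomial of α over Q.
m_α(x) = x^3 + 48x^2 + 768x + 3405

Set β = α + 16 = ∛(691), so β^3 = 691. Then (α + 16)^3 - 691 = 0, i.e. α is a root of g(x) = (x + 16)^3 - 691 = x^3 + 48x^2 + 768x + 3405. Since g(x) = h(x + 16) where h(x) = x^3 - 691, and h is irreducible over Q (because 691 is not a perfect cube, so h has no rational root, and a monic cubic with no rational root is irreducible), g is also irreducible (irreducibility is preserved under the substitution x → x + 16). Hence m_α(x) = x^3 + 48x^2 + 768x + 3405.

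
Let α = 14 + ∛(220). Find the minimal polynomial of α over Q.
m_α(x) = x^3 - 42x^2 + 588x - 2964

Set β = α - 14 = ∛(220), so β^3 = 220. Then (α - 14)^3 - 220 = 0, i.e. α is a root of g(x) = (x - 14)^3 - 220 = x^3 - 42x^2 + 588x - 2964. Since g(x) = h(x - 14) where h(x) = x^3 - 220, and h is irreducible over Q (because 220 is not a perfect cube, so h has no rational root, and a monic cubic with no rational root is irreducible), g is also irreducible (irreducibility is preserved under the substitution x → x - 14). Hence m_α(x) = x^3 - 42x^2 + 588x - 2964.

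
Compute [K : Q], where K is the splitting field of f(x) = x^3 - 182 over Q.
[K : Q] = 6

The roots of x^3 - 182 are ∛182, ω∛182, ω^2∛182 where ω = e^(2πi/3) is a primitive cube root of unity, so K = Q(∛182, ω). Now [Q(∛182):Q] = 3 (since 182 is not a perfect cube, x^3 - 182 is irreducible) and [Q(ω):Q] = 2. Both 2 and 3 divide [K:Q], and [K:Q] ≤ 3·2 = 6, so [K:Q] = 6. (Equivalently: Q(∛182) ⊂ R but ω ∉ R, so [K : Q(∛182)] = 2.)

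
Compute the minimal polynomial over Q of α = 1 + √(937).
m_α(x) = x^2 - 2x - 936

From α - 1 = √(937), squaring gives (α - 1)^2 = 937, i.e. α^2 - 2α + 1 = 937, so α^2 - 2α - 936 = 0. The discriminant of x^2 - 2x - 936 is (-2)^2 - 4·(-936) = 4 + 3744 = 3748, and 4·(937) is not a perfect square in Q since 937 is squarefree and ≠ 1. Hence x^2 - 2x - 936 is irreducible over Q and is the minimal polynomial of α.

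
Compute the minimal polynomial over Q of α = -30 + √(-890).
m_α(x) = x^2 + 60x + 1790

From α + 30 = √(-890), squaring gives (α + 30)^2 = -890, i.e. α^2 + 60α + 900 = -890, so α^2 + 60α + 1790 = 0. The discriminant of x^2 + 60x + 1790 is (60)^2 - 4·(1790) = 3600 - 7160 = -3560, and 4·(-890) is not a perfect square in Q since -890 is squarefree and ≠ 1. Hence x^2 + 60x + 1790 is irreducible over Q and is the minimal polynomial of α.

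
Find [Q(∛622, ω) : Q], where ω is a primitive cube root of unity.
[Q(∛622, ω) : Q] = 6

[Q(∛622):Q] = 3 (min poly x^3 - 622, irreducible since 622 is not a perfect cube). [Q(ω):Q] = 2 (min poly x^2 + x + 1). Since Q(∛622) ⊂ R and ω ∉ R, we have ω ∉ Q(∛622), so x^2 + x + 1 remains irreducible over Q(∛622) and [Q(∛622, ω) : Q(∛622)] = 2. By the tower law, [Q(∛622, ω) : Q] = 3 · 2 = 6. (In fact Q(∛622, ω) is the splitting field of x^3 - 622 over Q.)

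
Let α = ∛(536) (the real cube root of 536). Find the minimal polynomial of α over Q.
m_α(x) = x^3 - 536

α satisfies α^3 = 536, so x^3 - 536 annihilates α. By the rational root test, a rational root p/q (in lowest terms) of x^3 - 536 would satisfy p^3 = 536 q^3, forcing q = 1 and p^3 = 536; but 536 is not a perfect cube, contradiction. A monic cubic over Q with no rational root is irreducible (any nontrivial factorization would include a linear factor). Hence x^3 - 536 is the minimal polynomial of α, and in particular [Q(α):Q] = 3.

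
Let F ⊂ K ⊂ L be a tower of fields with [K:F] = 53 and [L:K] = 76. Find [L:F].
[L:F] = 4028

The tower law says that for any tower of field extensions F ⊂ K ⊂ L with finite degrees, [L:F] = [L:K] · [K:F]. Here this gives [L:F] = 76 · 53 = 4028.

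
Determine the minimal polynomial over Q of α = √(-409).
m_α(x) = x^2 + 409

α satisfies α^2 + 409 = 0, so x^2 + 409 annihilates α. Since d = -409 is squarefree and ≠ 1, it is not a perfect square in Q, so x^2 + 409 has no rational root and is therefore irreducible over Q (a degree-2 polynomial over a field is irreducible iff it has no root). Hence m_α(x) = x^2 + 409.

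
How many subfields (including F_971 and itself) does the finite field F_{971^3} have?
F_{971^3} has 2 subfields

The subfields of F_{p^n} are exactly the fields F_{p^d} for d | n (each is the fixed field of the unique index-d subgroup of Gal(F_{p^n}/F_p) ≅ Z/nZ). The divisors of n = 3 are {1, 3}, giving 2 subfields: F_{971^1}, F_{971^3}.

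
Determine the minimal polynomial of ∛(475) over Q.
m_α(x) = x^3 - 475

α satisfies α^3 = 475, so x^3 - 475 annihilates α. By the rational root test, a rational root p/q (in lowest terms) of x^3 - 475 would satisfy p^3 = 475 q^3, forcing q = 1 and p^3 = 475; but 475 is not a perfect cube, contradiction. A monic cubic over Q with no rational root is irreducible (any nontrivial factorization would include a linear factor). Hence x^3 - 475 is the minimal polynomial of α, and in particular [Q(α):Q] = 3.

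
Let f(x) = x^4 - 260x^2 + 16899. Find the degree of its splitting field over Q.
[K : Q] = 4

Solving the quadratic in x^2: x^2 = (260 ± √(260^2 - 4·16899))/2 = (260 ± √4)/2 = (260 ± 2)/2, giving x^2 = 131 or x^2 = 129. So f(x) = (x^2 - 131)(x^2 - 129) and the roots of f are ±√131, ±√129. Hence the splitting field is K = Q(√131, √129). Since 131 and 129 are distinct squarefree integers > 1, their product 16899 is not a perfect square, so √129 ∉ Q(√131). By the tower law [K:Q] = [Q(√131,√129):Q(√131)] · [Q(√131):Q] = 2 · 2 = 4.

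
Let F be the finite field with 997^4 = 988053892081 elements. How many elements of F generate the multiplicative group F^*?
There are φ(988053892080) = 259782297600 primitive elements

F_q^* is cyclic of order q - 1 = 988053892080. A cyclic group of order m has exactly φ(m) generators. Here m = 988053892080 = 2^4 · 3 · 5 · 83 · 499 · 99401, so the number of primitive elements is φ(988053892080) = 259782297600.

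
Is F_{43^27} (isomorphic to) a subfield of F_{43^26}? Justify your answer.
No: F_{43^27} is not a subfield of F_{43^26}

F_{p^m} embeds in F_{p^n} iff m | n. Here 27 ∤ 26 (since 26 = 0·27 + 26 with remainder 26 ≠ 0), so F_{43^27} is not a subfield of F_{43^26}. Equivalently: if it were, the tower law would give 27 = [F_{43^27}:F_43] dividing [F_{43^26}:F_43] = 26, contradiction.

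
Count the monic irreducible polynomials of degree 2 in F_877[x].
There are 384126 monic irreducible polynomials of degree 2 over F_877

Each element of F_{877^2} that lies in no proper subfield is a root of exactly one monic irreducible of degree 2 over F_877, and each such polynomial has 2 distinct roots in F_{877^2}. By Möbius inversion the count is N_877(2) = (1/2) Σ_{d|2} μ(2/d) · 877^d = (1/2)(μ(2)·877^1 + μ(1)·877^2) = 768252/2 = 384126.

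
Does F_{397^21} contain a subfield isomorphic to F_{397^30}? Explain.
No: F_{397^30} is not a subfield of F_{397^21}

F_{p^m} embeds in F_{p^n} iff m | n. Here 30 ∤ 21 (since 21 = 0·30 + 21 with remainder 21 ≠ 0), so F_{397^30} is not a subfield of F_{397^21}. Equivalently: if it were, the tower law would give 30 = [F_{397^30}:F_397] dividing [F_{397^21}:F_397] = 21, contradiction.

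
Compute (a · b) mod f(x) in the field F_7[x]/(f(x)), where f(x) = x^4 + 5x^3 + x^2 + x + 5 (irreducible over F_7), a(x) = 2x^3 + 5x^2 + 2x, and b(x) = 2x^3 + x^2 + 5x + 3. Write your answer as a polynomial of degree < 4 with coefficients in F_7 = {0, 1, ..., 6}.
a · b ≡ 5x + 5 (mod f(x))

Multiply in F_7[x]: a(x)·b(x) = (2x^3 + 5x^2 + 2x)·(2x^3 + x^2 + 5x + 3) = 4x^6 + 5x^5 + 5x^4 + 5x^3 + 4x^2 + 6x. This has degree ≥ 4, so divide by f(x) over F_7: 4x^6 + 5x^5 + 5x^4 + 5x^3 + 4x^2 + 6x = (4x^2 + 6x + 6)·(x^4 + 5x^3 + x^2 + x + 5) + (5x + 5). Hence a·b ≡ 5x + 5 (mod f). (F_7[x]/(f) is a field with 7^4 = 2401 elements since f is irreducible of degree 4.)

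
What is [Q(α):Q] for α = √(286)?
[Q(α):Q] = 2

[Q(α):Q] equals the degree of the minimal polynomial of α. Here α^2 = 286 and x^2 - 286 is irreducible (d = 286 is squarefree, ≠ 1, hence not a square), so deg(m_α) = 2. Thus [Q(α):Q] = 2.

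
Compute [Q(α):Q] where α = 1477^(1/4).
[Q(α):Q] = 4

α is a root of x^4 - 1477. By Eisenstein's criterion at the prime p = 7 (which divides the constant term 1477 but p^2 = 49 does not, since 1477 is squarefree), x^4 - 1477 is irreducible over Q. Hence [Q(α):Q] = 4.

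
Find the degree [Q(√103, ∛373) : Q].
[Q(√103, ∛373) : Q] = 6

Let L = Q(√103, ∛373). Since Q(√103) ⊂ L and [Q(√103):Q] = 2, the tower law gives 2 | [L:Q]. Likewise Q(∛373) ⊂ L with [Q(∛373):Q] = 3 (because 373 is not a perfect cube), so 3 | [L:Q]. As gcd(2,3) = 1, [L:Q] is divisible by 6. Conversely L is generated over Q by √103 and ∛373, so [L:Q] ≤ 2·3 = 6. Therefore [Q(√103, ∛373) : Q] = 6.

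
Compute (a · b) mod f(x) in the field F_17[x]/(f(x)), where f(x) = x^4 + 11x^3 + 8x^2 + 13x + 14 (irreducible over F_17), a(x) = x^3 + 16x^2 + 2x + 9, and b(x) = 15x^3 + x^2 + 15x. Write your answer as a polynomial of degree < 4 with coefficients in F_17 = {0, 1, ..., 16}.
a · b ≡ x^3 + 13x + 1 (mod f(x))

Multiply in F_17[x]: a(x)·b(x) = (x^3 + 16x^2 + 2x + 9)·(15x^3 + x^2 + 15x) = 15x^6 + 3x^5 + 10x^4 + 3x^3 + 5x^2 + 16x. This has degree ≥ 4, so divide by f(x) over F_17: 15x^6 + 3x^5 + 10x^4 + 3x^3 + 5x^2 + 16x = (15x^2 + 8x + 6)·(x^4 + 11x^3 + 8x^2 + 13x + 14) + (x^3 + 13x + 1). Hence a·b ≡ x^3 + 13x + 1 (mod f). (F_17[x]/(f) is a field with 17^4 = 83521 elements since f is irreducible of degree 4.)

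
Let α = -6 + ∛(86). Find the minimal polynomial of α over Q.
m_α(x) = x^3 + 18x^2 + 108x + 130

Set β = α + 6 = ∛(86), so β^3 = 86. Then (α + 6)^3 - 86 = 0, i.e. α is a root of g(x) = (x + 6)^3 - 86 = x^3 + 18x^2 + 108x + 130. Since g(x) = h(x + 6) where h(x) = x^3 - 86, and h is irreducible over Q (because 86 is not a perfect cube, so h has no rational root, and a monic cubic with no rational root is irreducible), g is also irreducible (irreducibility is preserved under the substitution x → x + 6). Hence m_α(x) = x^3 + 18x^2 + 108x + 130.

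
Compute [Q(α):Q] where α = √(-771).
[Q(α):Q] = 2

[Q(α):Q] equals the degree of the minimal polynomial of α. Here α^2 = -771 and x^2 + 771 is irreducible (d = -771 is squarefree, ≠ 1, hence not a square), so deg(m_α) = 2. Thus [Q(α):Q] = 2.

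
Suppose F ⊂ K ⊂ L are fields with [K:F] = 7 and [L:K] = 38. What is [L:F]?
[L:F] = 266

The tower law says that for any tower of field extensions F ⊂ K ⊂ L with finite degrees, [L:F] = [L:K] · [K:F]. Here this gives [L:F] = 38 · 7 = 266.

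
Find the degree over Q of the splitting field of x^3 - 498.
[K : Q] = 6

The roots of x^3 - 498 are ∛498, ω∛498, ω^2∛498 where ω = e^(2πi/3) is a primitive cube root of unity, so K = Q(∛498, ω). Now [Q(∛498):Q] = 3 (since 498 is not a perfect cube, x^3 - 498 is irreducible) and [Q(ω):Q] = 2. Both 2 and 3 divide [K:Q], and [K:Q] ≤ 3·2 = 6, so [K:Q] = 6. (Equivalently: Q(∛498) ⊂ R but ω ∉ R, so [K : Q(∛498)] = 2.)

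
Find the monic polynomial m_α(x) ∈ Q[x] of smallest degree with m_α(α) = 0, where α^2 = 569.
m_α(x) = x^2 - 569

α satisfies α^2 - 569 = 0, so x^2 - 569 annihilates α. Since d = 569 is squarefree and ≠ 1, it is not a perfect square in Q, so x^2 - 569 has no rational root and is therefore irreducible over Q (a degree-2 polynomial over a field is irreducible iff it has no root). Hence m_α(x) = x^2 - 569.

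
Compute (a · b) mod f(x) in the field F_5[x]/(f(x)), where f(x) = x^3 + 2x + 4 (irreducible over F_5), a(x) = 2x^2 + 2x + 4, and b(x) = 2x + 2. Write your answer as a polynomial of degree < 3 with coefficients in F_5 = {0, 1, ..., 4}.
a · b ≡ 3x^2 + 4x + 2 (mod f(x))

Multiply in F_5[x]: a(x)·b(x) = (2x^2 + 2x + 4)·(2x + 2) = 4x^3 + 3x^2 + 2x + 3. This has degree ≥ 3, so divide by f(x) over F_5: 4x^3 + 3x^2 + 2x + 3 = (4)·(x^3 + 2x + 4) + (3x^2 + 4x + 2). Hence a·b ≡ 3x^2 + 4x + 2 (mod f). (F_5[x]/(f) is a field with 5^3 = 125 elements since f is irreducible of degree 3.)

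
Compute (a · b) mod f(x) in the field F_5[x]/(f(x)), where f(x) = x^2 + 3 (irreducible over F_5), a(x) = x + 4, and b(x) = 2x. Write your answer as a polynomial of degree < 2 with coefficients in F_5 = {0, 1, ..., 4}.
a · b ≡ 3x + 4 (mod f(x))

Multiply in F_5[x]: a(x)·b(x) = (x + 4)·(2x) = 2x^2 + 3x. This has degree ≥ 2, so divide by f(x) over F_5: 2x^2 + 3x = (2)·(x^2 + 3) + (3x + 4). Hence a·b ≡ 3x + 4 (mod f). (F_5[x]/(f) is a field with 5^2 = 25 elements since f is irreducible of degree 2.)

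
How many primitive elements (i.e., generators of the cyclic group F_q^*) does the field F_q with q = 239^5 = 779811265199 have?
There are φ(779811265198) = 314545720320 primitive elements

F_q^* is cyclic of order q - 1 = 779811265198. A cyclic group of order m has exactly φ(m) generators. Here m = 779811265198 = 2 · 7 · 17 · 3276517921, so the number of primitive elements is φ(779811265198) = 314545720320.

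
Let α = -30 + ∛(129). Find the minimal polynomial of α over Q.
m_α(x) = x^3 + 90x^2 + 2700x + 26871

Set β = α + 30 = ∛(129), so β^3 = 129. Then (α + 30)^3 - 129 = 0, i.e. α is a root of g(x) = (x + 30)^3 - 129 = x^3 + 90x^2 + 2700x + 26871. Since g(x) = h(x + 30) where h(x) = x^3 - 129, and h is irreducible over Q (because 129 is not a perfect cube, so h has no rational root, and a monic cubic with no rational root is irreducible), g is also irreducible (irreducibility is preserved under the substitution x → x + 30). Hence m_α(x) = x^3 + 90x^2 + 2700x + 26871.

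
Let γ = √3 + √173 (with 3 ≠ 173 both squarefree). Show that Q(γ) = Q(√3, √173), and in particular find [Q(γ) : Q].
[Q(γ) : Q] = 4 (equivalently, Q(γ) = Q(√3, √173))

Obviously Q(γ) ⊆ Q(√3, √173), and [Q(√3, √173):Q] = 4 (since 3, 173 are distinct squarefree integers > 1 with 519 not a perfect square). To show equality we compute the minimal polynomial of γ. From γ = √3 + √173: γ^2 = 3 + 2√(519) + 173 = 176 + 2√(519), so γ^2 - 176 = 2√(519); squaring, (γ^2 - 176)^2 = 4·519, i.e. γ^4 - 352γ^2 + 30976 - 2076 = 0, i.e. γ^4 - 352γ^2 + 28900 = 0. So γ is a root of x^4 - 352x^2 + 28900. This polynomial is irreducible over Q: it has no rational root (each ±√3 ± √173 is irrational), and any factorization into two quadratics over Q would force √(519) ∈ Q (pairing opposite roots) or √3, √173 ∈ Q (other pairings), all impossible. Hence [Q(γ):Q] = 4 = [Q(√3, √173):Q], so Q(γ) = Q(√3, √173).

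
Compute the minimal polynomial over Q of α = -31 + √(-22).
m_α(x) = x^2 + 62x + 983

From α + 31 = √(-22), squaring gives (α + 31)^2 = -22, i.e. α^2 + 62α + 961 = -22, so α^2 + 62α + 983 = 0. The discriminant of x^2 + 62x + 983 is (62)^2 - 4·(983) = 3844 - 3932 = -88, and 4·(-22) is not a perfect square in Q since -22 is squarefree and ≠ 1. Hence x^2 + 62x + 983 is irreducible over Q and is the minimal polynomial of α.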